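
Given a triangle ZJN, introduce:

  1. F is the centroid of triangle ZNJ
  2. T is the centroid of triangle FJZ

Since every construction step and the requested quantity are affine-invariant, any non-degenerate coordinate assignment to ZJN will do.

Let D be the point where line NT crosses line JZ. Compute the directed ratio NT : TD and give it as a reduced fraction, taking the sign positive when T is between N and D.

NT:TD = 8

Assign Z = (0, 0), J = (1, 0), N = (0, 1) — the answer is frame-independent, so this choice is without loss of generality.
1. F is the centroid of triangle ZNJ ⇒ F = (1/3, 1/3)
2. T is the centroid of triangle FJZ ⇒ T = (4/9, 1/9)
line NT meets JZ at D = (1/2, 0)
T = N + t·(D−N) with t = 8/9, so NT:TD = 8/9:1/9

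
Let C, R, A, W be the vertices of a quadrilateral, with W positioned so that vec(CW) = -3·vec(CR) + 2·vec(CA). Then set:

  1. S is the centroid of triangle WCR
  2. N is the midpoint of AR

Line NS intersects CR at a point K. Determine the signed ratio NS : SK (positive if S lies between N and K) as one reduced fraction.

Set C = (0, 0), R = (1, 0), A = (0, 1), W = (-3, 2); any affine frame gives the same invariant.
1. S is the centroid of triangle WCR ⇒ S = (-2/3, 2/3)
2. N is the midpoint of AR ⇒ N = (1/2, 1/2)
line NS meets CR at K = (4, 0)
S = N + t·(K−N) with t = -1/3, so NS:SK = -1/3:4/3

NS:SK = -1/4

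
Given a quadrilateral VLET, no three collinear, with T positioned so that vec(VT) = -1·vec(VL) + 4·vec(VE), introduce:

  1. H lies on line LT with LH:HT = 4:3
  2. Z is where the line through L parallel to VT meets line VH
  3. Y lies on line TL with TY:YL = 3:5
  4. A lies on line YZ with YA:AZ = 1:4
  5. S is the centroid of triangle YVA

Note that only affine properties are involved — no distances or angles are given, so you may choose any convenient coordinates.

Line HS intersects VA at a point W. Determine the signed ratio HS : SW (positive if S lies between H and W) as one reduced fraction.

HS:SW = -43/7

Set V = (0, 0), L = (1, 0), E = (0, 1), T = (-1, 4); any affine frame gives the same invariant.
1. H lies on line LT with LH:HT = 4:3 ⇒ H = (-1/7, 16/7)
2. Z is where the line through L parallel to VT meets line VH ⇒ Z = (-1/3, 16/3)
3. Y lies on line TL with TY:YL = 3:5 ⇒ Y = (-1/4, 5/2)
4. A lies on line YZ with YA:AZ = 1:4 ⇒ A = (-4/15, 46/15)
5. S is the centroid of triangle YVA ⇒ S = (-31/180, 167/90)
line HS meets VA at W = (-36/215, 414/215)
S = H + t·(W−H) with t = 43/36, so HS:SW = 43/36:-7/36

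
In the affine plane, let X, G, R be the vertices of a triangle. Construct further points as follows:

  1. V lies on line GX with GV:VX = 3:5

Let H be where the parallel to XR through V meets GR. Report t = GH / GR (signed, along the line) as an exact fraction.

t = 3/8

Set X = (0, 0), G = (1, 0), R = (0, 1); any affine frame gives the same invariant.
1. V lies on line GX with GV:VX = 3:5 ⇒ V = (5/8, 0)
through V parallel to XR: direction (0, 1); meets GR at H = (5/8, 3/8)
H = G + t·(R−G) with t = 3/8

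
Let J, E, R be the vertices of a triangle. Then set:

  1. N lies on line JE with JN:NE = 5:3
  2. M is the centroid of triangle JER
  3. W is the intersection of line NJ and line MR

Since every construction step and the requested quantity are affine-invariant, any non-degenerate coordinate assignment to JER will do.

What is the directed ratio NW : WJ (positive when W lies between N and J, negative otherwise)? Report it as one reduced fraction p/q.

NW:WJ = 1/4

Choose coordinates J = (0, 0), E = (1, 0), R = (0, 1).
1. N lies on line JE with JN:NE = 5:3 ⇒ N = (5/8, 0)
2. M is the centroid of triangle JER ⇒ M = (1/3, 1/3)
3. W is the intersection of line NJ and line MR ⇒ W = (1/2, 0)
W = N + t·(J−N) with t = 1/5, so NW:WJ = t:(1−t) = 1/5:4/5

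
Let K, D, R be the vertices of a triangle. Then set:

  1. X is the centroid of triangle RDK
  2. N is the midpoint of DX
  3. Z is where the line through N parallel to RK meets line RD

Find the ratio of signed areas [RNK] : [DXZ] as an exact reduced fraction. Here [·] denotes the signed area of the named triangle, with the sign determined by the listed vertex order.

[RNK]:[DXZ] = 6

Work in coordinates with K = (0, 0), D = (1, 0), R = (0, 1).
1. X is the centroid of triangle RDK ⇒ X = (1/3, 1/3)
2. N is the midpoint of DX ⇒ N = (2/3, 1/6)
3. Z is where the line through N parallel to RK meets line RD ⇒ Z = (2/3, 1/3)
2·[RNK] = -2/3, 2·[DXZ] = -1/9
[RNK]:[DXZ] = -2/3:-1/9 = 6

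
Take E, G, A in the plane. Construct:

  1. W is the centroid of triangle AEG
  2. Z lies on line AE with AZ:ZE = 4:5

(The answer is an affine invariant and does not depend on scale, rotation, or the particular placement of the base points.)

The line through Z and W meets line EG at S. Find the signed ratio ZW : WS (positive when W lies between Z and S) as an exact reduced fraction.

Set E = (0, 0), G = (1, 0), A = (0, 1); any affine frame gives the same invariant.
1. W is the centroid of triangle AEG ⇒ W = (1/3, 1/3)
2. Z lies on line AE with AZ:ZE = 4:5 ⇒ Z = (0, 5/9)
line ZW meets EG at S = (5/6, 0)
W = Z + t·(S−Z) with t = 2/5, so ZW:WS = 2/5:3/5

ZW:WS = 2/3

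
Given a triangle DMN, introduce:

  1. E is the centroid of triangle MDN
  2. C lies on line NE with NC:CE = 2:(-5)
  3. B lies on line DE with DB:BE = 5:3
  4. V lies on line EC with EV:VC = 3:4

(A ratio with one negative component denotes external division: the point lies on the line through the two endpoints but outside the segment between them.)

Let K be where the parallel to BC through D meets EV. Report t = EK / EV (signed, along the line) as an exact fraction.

t = 56/9

Work in coordinates with D = (0, 0), M = (1, 0), N = (0, 1).
1. E is the centroid of triangle MDN ⇒ E = (1/3, 1/3)
2. C lies on line NE with NC:CE = 2:(-5) ⇒ C = (-2/9, 13/9)
3. B lies on line DE with DB:BE = 5:3 ⇒ B = (5/24, 5/24)
4. V lies on line EC with EV:VC = 3:4 ⇒ V = (2/21, 17/21)
through D parallel to BC: direction (-31/72, 89/72); meets EV at K = (-31/27, 89/27)
K = E + t·(V−E) with t = 56/9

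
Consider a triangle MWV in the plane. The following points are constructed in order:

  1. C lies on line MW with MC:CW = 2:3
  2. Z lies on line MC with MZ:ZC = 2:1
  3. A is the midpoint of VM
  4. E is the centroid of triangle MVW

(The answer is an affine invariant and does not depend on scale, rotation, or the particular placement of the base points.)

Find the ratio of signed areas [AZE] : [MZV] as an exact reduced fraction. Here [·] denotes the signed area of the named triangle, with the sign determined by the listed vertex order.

Choose coordinates M = (0, 0), W = (1, 0), V = (0, 1).
1. C lies on line MW with MC:CW = 2:3 ⇒ C = (2/5, 0)
2. Z lies on line MC with MZ:ZC = 2:1 ⇒ Z = (4/15, 0)
3. A is the midpoint of VM ⇒ A = (0, 1/2)
4. E is the centroid of triangle MVW ⇒ E = (1/3, 1/3)
2·[AZE] = 11/90, 2·[MZV] = 4/15
[AZE]:[MZV] = 11/90:4/15 = 11/24

[AZE]:[MZV] = 11/24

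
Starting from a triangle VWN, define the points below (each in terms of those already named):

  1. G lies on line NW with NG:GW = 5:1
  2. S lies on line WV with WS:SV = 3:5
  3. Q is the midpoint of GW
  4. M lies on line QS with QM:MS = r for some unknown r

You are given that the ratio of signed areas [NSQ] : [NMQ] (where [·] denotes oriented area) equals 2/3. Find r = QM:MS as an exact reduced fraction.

Choose coordinates V = (0, 0), W = (1, 0), N = (0, 1).
1. G lies on line NW with NG:GW = 5:1 ⇒ G = (5/6, 1/6)
2. S lies on line WV with WS:SV = 3:5 ⇒ S = (5/8, 0)
3. Q is the midpoint of GW ⇒ Q = (11/12, 1/12)
4. With QM:MS = r, write λ = r/(r+1) so M = Q + λ·(S−Q); M is affine-linear in λ
Every point depending on M is an affine combination of M and λ-independent points, so each such coordinate is linear in λ; the λ² term in each signed area is a multiple of (S−Q)×(S−Q) = 0, so 2·[NSQ] and 2·[NMQ] are each linear in λ. Evaluating at λ=0 and λ=1:
  2·[NSQ] = 11/32,   2·[NMQ] = 11/32·λ
So [NSQ]:[NMQ] = (11/32) / (11/32·λ). Setting this equal to 2/3:
  11/32 = 2/3·(11/32·λ)  ⇒  λ = 3/2
Then r = λ/(1−λ) = (3/2)/(-1/2) = -3. Check: with r = -3, M = (23/48, -1/24) and [NSQ]:[NMQ] = 2/3 as required.

r = -3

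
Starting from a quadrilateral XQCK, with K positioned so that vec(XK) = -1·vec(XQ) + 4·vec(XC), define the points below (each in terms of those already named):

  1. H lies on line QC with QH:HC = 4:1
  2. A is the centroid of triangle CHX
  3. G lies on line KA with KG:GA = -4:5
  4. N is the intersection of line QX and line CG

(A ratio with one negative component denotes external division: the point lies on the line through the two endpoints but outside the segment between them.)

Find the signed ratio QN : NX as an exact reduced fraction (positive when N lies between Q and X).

Set X = (0, 0), Q = (1, 0), C = (0, 1), K = (-1, 4); any affine frame gives the same invariant.
1. H lies on line QC with QH:HC = 4:1 ⇒ H = (1/5, 4/5)
2. A is the centroid of triangle CHX ⇒ A = (1/15, 3/5)
3. G lies on line KA with KG:GA = -4:5 ⇒ G = (-79/15, 88/5)
4. N is the intersection of line QX and line CG ⇒ N = (79/249, 0)
N = Q + t·(X−Q) with t = 170/249, so QN:NX = t:(1−t) = 170/249:79/249

QN:NX = 170/79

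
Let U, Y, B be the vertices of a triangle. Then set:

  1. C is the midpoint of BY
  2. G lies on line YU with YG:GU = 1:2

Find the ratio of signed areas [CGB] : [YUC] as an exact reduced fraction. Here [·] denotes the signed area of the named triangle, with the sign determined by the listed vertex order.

Choose coordinates U = (0, 0), Y = (1, 0), B = (0, 1).
1. C is the midpoint of BY ⇒ C = (1/2, 1/2)
2. G lies on line YU with YG:GU = 1:2 ⇒ G = (2/3, 0)
2·[CGB] = -1/6, 2·[YUC] = -1/2
[CGB]:[YUC] = -1/6:-1/2 = 1/3

[CGB]:[YUC] = 1/3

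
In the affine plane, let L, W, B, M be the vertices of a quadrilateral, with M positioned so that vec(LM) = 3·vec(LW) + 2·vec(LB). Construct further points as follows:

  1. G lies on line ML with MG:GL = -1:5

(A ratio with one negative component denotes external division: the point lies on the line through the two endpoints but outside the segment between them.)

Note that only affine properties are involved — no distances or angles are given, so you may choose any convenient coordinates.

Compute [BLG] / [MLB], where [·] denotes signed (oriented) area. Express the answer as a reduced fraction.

Choose coordinates L = (0, 0), W = (1, 0), B = (0, 1), M = (3, 2).
1. G lies on line ML with MG:GL = -1:5 ⇒ G = (15/4, 5/2)
2·[BLG] = 15/4, 2·[MLB] = -3
[BLG]:[MLB] = 15/4:-3 = -5/4

[BLG]:[MLB] = -5/4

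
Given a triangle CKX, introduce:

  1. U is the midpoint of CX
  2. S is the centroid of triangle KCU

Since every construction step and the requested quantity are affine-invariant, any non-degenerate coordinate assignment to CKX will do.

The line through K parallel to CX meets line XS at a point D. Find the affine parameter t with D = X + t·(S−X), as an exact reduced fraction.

Set C = (0, 0), K = (1, 0), X = (0, 1); any affine frame gives the same invariant.
1. U is the midpoint of CX ⇒ U = (0, 1/2)
2. S is the centroid of triangle KCU ⇒ S = (1/3, 1/6)
through K parallel to CX: direction (0, 1); meets XS at D = (1, -3/2)
D = X + t·(S−X) with t = 3

t = 3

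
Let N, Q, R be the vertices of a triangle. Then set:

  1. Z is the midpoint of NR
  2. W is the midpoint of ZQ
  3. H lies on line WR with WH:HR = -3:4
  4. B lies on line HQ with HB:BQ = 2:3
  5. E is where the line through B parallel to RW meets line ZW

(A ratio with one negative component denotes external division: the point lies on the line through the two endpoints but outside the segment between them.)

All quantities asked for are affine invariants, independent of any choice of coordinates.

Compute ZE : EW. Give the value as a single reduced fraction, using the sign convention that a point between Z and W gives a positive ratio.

ZE:EW = -7/2

Work in coordinates with N = (0, 0), Q = (1, 0), R = (0, 1).
1. Z is the midpoint of NR ⇒ Z = (0, 1/2)
2. W is the midpoint of ZQ ⇒ W = (1/2, 1/4)
3. H lies on line WR with WH:HR = -3:4 ⇒ H = (2, -2)
4. B lies on line HQ with HB:BQ = 2:3 ⇒ B = (8/5, -6/5)
5. E is where the line through B parallel to RW meets line ZW ⇒ E = (7/10, 3/20)
E = Z + t·(W−Z) with t = 7/5, so ZE:EW = t:(1−t) = 7/5:-2/5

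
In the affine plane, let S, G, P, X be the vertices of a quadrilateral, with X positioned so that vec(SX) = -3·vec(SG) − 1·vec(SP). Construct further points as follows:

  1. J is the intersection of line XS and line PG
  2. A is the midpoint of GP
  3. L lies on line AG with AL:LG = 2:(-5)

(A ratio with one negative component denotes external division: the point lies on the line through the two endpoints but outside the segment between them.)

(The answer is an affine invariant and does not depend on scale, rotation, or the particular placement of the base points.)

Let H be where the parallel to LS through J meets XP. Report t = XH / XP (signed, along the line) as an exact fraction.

t = 35/26

Assign S = (0, 0), G = (1, 0), P = (0, 1), X = (-3, -1) — the answer is frame-independent, so this choice is without loss of generality.
1. J is the intersection of line XS and line PG ⇒ J = (3/4, 1/4)
2. A is the midpoint of GP ⇒ A = (1/2, 1/2)
3. L lies on line AG with AL:LG = 2:(-5) ⇒ L = (1/6, 5/6)
through J parallel to LS: direction (-1/6, -5/6); meets XP at H = (27/26, 22/13)
H = X + t·(P−X) with t = 35/26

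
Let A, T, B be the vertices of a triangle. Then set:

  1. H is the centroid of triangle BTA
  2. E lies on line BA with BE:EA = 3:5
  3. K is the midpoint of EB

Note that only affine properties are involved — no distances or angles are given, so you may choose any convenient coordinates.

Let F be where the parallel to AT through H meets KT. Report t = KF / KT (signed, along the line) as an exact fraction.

t = 23/39

Set A = (0, 0), T = (1, 0), B = (0, 1); any affine frame gives the same invariant.
1. H is the centroid of triangle BTA ⇒ H = (1/3, 1/3)
2. E lies on line BA with BE:EA = 3:5 ⇒ E = (0, 5/8)
3. K is the midpoint of EB ⇒ K = (0, 13/16)
through H parallel to AT: direction (1, 0); meets KT at F = (23/39, 1/3)
F = K + t·(T−K) with t = 23/39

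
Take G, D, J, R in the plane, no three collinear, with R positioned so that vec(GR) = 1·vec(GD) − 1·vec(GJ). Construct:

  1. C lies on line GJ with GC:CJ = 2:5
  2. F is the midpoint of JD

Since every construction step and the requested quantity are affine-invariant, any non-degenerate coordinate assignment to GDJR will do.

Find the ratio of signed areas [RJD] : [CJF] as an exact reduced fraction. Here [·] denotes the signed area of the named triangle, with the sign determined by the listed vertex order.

Set G = (0, 0), D = (1, 0), J = (0, 1), R = (1, -1); any affine frame gives the same invariant.
1. C lies on line GJ with GC:CJ = 2:5 ⇒ C = (0, 2/7)
2. F is the midpoint of JD ⇒ F = (1/2, 1/2)
2·[RJD] = -1, 2·[CJF] = -5/14
[RJD]:[CJF] = -1:-5/14 = 14/5

[RJD]:[CJF] = 14/5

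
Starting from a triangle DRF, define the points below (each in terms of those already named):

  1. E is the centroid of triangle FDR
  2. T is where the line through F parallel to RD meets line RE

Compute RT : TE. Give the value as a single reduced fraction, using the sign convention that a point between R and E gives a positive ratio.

RT:TE = -3/2

Assign D = (0, 0), R = (1, 0), F = (0, 1) — the answer is frame-independent, so this choice is without loss of generality.
1. E is the centroid of triangle FDR ⇒ E = (1/3, 1/3)
2. T is where the line through F parallel to RD meets line RE ⇒ T = (-1, 1)
T = R + t·(E−R) with t = 3, so RT:TE = t:(1−t) = 3:-2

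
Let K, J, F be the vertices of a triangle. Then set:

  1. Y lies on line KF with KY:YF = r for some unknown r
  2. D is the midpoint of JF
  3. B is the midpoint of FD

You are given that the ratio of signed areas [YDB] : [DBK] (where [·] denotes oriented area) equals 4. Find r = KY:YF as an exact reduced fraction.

Assign K = (0, 0), J = (1, 0), F = (0, 1) — the answer is frame-independent, so this choice is without loss of generality.
1. With KY:YF = r, write λ = r/(r+1) so Y = K + λ·(F−K); Y is affine-linear in λ
2. D is the midpoint of JF ⇒ D = (1/2, 1/2)
3. B is the midpoint of FD ⇒ B = (1/4, 3/4)
Every point depending on Y is an affine combination of Y and λ-independent points, so each such coordinate is linear in λ; the λ² term in each signed area is a multiple of (F−K)×(F−K) = 0, so 2·[YDB] and 2·[DBK] are each linear in λ. Evaluating at λ=0 and λ=1:
  2·[YDB] = -1/4·λ + 1/4,   2·[DBK] = 1/4
So [YDB]:[DBK] = (-1/4·λ + 1/4) / (1/4). Setting this equal to 4:
  -1/4·λ + 1/4 = 4·(1/4)  ⇒  λ = -3
Then r = λ/(1−λ) = (-3)/(4) = -3/4. Check: with r = -3/4, Y = (0, -3) and [YDB]:[DBK] = 4 as required.

r = -3/4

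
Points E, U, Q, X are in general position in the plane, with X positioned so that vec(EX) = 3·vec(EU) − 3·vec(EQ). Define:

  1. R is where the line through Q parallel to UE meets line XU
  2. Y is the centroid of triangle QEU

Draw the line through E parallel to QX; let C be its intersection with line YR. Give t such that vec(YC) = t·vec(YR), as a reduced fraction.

t = -7/6

Work in coordinates with E = (0, 0), U = (1, 0), Q = (0, 1), X = (3, -3).
1. R is where the line through Q parallel to UE meets line XU ⇒ R = (1/3, 1)
2. Y is the centroid of triangle QEU ⇒ Y = (1/3, 1/3)
through E parallel to QX: direction (3, -4); meets YR at C = (1/3, -4/9)
C = Y + t·(R−Y) with t = -7/6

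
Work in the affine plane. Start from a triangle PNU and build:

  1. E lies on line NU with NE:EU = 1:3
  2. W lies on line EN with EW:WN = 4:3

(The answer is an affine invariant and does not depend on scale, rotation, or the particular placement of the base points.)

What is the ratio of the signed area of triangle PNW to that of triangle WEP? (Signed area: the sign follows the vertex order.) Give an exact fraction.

[PNW]:[WEP] = 3/4

Work in coordinates with P = (0, 0), N = (1, 0), U = (0, 1).
1. E lies on line NU with NE:EU = 1:3 ⇒ E = (3/4, 1/4)
2. W lies on line EN with EW:WN = 4:3 ⇒ W = (25/28, 3/28)
2·[PNW] = 3/28, 2·[WEP] = 1/7
[PNW]:[WEP] = 3/28:1/7 = 3/4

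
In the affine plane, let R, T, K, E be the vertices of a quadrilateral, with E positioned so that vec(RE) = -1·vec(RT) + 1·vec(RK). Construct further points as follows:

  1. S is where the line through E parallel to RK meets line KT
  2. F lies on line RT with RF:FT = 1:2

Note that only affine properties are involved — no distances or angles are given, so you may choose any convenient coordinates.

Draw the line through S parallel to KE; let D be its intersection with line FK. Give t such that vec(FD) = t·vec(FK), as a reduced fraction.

t = 2

Set R = (0, 0), T = (1, 0), K = (0, 1), E = (-1, 1); any affine frame gives the same invariant.
1. S is where the line through E parallel to RK meets line KT ⇒ S = (-1, 2)
2. F lies on line RT with RF:FT = 1:2 ⇒ F = (1/3, 0)
through S parallel to KE: direction (-1, 0); meets FK at D = (-1/3, 2)
D = F + t·(K−F) with t = 2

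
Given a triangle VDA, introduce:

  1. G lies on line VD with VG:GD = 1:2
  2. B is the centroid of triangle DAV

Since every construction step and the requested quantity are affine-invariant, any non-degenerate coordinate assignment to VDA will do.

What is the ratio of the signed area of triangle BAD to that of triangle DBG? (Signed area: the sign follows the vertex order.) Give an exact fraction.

[BAD]:[DBG] = -3/2

Set V = (0, 0), D = (1, 0), A = (0, 1); any affine frame gives the same invariant.
1. G lies on line VD with VG:GD = 1:2 ⇒ G = (1/3, 0)
2. B is the centroid of triangle DAV ⇒ B = (1/3, 1/3)
2·[BAD] = -1/3, 2·[DBG] = 2/9
[BAD]:[DBG] = -1/3:2/9 = -3/2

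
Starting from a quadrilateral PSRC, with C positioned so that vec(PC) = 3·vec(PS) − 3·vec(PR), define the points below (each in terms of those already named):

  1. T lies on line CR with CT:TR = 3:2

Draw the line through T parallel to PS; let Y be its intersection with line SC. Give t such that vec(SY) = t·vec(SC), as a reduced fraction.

t = 1/5

Assign P = (0, 0), S = (1, 0), R = (0, 1), C = (3, -3) — the answer is frame-independent, so this choice is without loss of generality.
1. T lies on line CR with CT:TR = 3:2 ⇒ T = (6/5, -3/5)
through T parallel to PS: direction (1, 0); meets SC at Y = (7/5, -3/5)
Y = S + t·(C−S) with t = 1/5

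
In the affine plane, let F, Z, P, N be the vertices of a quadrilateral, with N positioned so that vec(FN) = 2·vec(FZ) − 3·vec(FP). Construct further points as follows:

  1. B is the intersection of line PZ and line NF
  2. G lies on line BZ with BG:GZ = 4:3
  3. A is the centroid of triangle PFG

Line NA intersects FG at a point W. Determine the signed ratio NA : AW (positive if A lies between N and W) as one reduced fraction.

Work in coordinates with F = (0, 0), Z = (1, 0), P = (0, 1), N = (2, -3).
1. B is the intersection of line PZ and line NF ⇒ B = (-2, 3)
2. G lies on line BZ with BG:GZ = 4:3 ⇒ G = (-2/7, 9/7)
3. A is the centroid of triangle PFG ⇒ A = (-2/21, 16/21)
line NA meets FG at W = (-26/119, 117/119)
A = N + t·(W−N) with t = 17/18, so NA:AW = 17/18:1/18

NA:AW = 17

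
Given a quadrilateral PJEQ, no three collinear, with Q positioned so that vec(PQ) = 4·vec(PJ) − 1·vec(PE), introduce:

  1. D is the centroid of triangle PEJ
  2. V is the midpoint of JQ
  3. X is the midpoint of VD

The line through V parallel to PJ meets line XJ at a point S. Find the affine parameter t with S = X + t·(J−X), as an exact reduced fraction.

Work in coordinates with P = (0, 0), J = (1, 0), E = (0, 1), Q = (4, -1).
1. D is the centroid of triangle PEJ ⇒ D = (1/3, 1/3)
2. V is the midpoint of JQ ⇒ V = (5/2, -1/2)
3. X is the midpoint of VD ⇒ X = (17/12, -1/12)
through V parallel to PJ: direction (1, 0); meets XJ at S = (7/2, -1/2)
S = X + t·(J−X) with t = -5

t = -5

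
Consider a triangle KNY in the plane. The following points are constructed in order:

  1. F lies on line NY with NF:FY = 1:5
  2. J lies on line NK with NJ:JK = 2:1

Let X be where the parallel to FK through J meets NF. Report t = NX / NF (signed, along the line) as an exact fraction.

t = 2/3

Choose coordinates K = (0, 0), N = (1, 0), Y = (0, 1).
1. F lies on line NY with NF:FY = 1:5 ⇒ F = (5/6, 1/6)
2. J lies on line NK with NJ:JK = 2:1 ⇒ J = (1/3, 0)
through J parallel to FK: direction (-5/6, -1/6); meets NF at X = (8/9, 1/9)
X = N + t·(F−N) with t = 2/3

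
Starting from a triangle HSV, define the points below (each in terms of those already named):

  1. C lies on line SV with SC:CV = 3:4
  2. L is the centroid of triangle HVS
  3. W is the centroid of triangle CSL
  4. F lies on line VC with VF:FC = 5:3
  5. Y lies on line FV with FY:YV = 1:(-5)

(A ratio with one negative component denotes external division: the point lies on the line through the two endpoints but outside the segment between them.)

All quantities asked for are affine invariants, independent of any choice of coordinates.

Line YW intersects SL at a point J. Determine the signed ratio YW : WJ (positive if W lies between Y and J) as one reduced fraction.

Set H = (0, 0), S = (1, 0), V = (0, 1); any affine frame gives the same invariant.
1. C lies on line SV with SC:CV = 3:4 ⇒ C = (4/7, 3/7)
2. L is the centroid of triangle HVS ⇒ L = (1/3, 1/3)
3. W is the centroid of triangle CSL ⇒ W = (40/63, 16/63)
4. F lies on line VC with VF:FC = 5:3 ⇒ F = (5/14, 9/14)
5. Y lies on line FV with FY:YV = 1:(-5) ⇒ Y = (25/56, 31/56)
line YW meets SL at J = (145/207, 31/207)
W = Y + t·(J−Y) with t = 23/31, so YW:WJ = 23/31:8/31

YW:WJ = 23/8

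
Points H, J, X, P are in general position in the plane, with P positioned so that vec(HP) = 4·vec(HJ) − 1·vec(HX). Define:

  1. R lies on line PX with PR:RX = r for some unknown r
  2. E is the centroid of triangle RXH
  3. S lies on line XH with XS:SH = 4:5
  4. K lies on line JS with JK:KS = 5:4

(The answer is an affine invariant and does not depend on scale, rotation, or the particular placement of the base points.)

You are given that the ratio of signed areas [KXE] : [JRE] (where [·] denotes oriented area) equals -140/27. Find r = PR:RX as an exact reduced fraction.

Choose coordinates H = (0, 0), J = (1, 0), X = (0, 1), P = (4, -1).
1. With PR:RX = r, write λ = r/(r+1) so R = P + λ·(X−P); R is affine-linear in λ
2. E is the centroid of triangle RXH ⇒ E is an affine combination of earlier points and hence also affine-linear in λ
3. S lies on line XH with XS:SH = 4:5 ⇒ S = (0, 5/9)
4. K lies on line JS with JK:KS = 5:4 ⇒ K = (4/9, 25/81)
Every point depending on R is an affine combination of R and λ-independent points, so each such coordinate is linear in λ; the λ² term in each signed area is a multiple of (X−P)×(X−P) = 0, so 2·[KXE] and 2·[JRE] are each linear in λ. Evaluating at λ=0 and λ=1:
  2·[KXE] = 152/243·λ − 116/243,   2·[JRE] = 1/3
So [KXE]:[JRE] = (152/243·λ − 116/243) / (1/3). Setting this equal to -140/27:
  152/243·λ − 116/243 = -140/27·(1/3)  ⇒  λ = -2
Then r = λ/(1−λ) = (-2)/(3) = -2/3. Check: with r = -2/3, R = (12, -5) and [KXE]:[JRE] = -140/27 as required.

r = -2/3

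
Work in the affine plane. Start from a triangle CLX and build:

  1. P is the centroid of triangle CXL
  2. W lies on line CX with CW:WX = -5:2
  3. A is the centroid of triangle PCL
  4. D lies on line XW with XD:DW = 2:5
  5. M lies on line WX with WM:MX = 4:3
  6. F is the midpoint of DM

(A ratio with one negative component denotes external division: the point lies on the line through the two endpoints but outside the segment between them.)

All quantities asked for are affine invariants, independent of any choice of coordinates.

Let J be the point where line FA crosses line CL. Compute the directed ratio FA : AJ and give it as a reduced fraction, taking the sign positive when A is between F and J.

FA:AJ = 71/7

Set C = (0, 0), L = (1, 0), X = (0, 1); any affine frame gives the same invariant.
1. P is the centroid of triangle CXL ⇒ P = (1/3, 1/3)
2. W lies on line CX with CW:WX = -5:2 ⇒ W = (0, 5/3)
3. A is the centroid of triangle PCL ⇒ A = (4/9, 1/9)
4. D lies on line XW with XD:DW = 2:5 ⇒ D = (0, 25/21)
5. M lies on line WX with WM:MX = 4:3 ⇒ M = (0, 9/7)
6. F is the midpoint of DM ⇒ F = (0, 26/21)
line FA meets CL at J = (104/213, 0)
A = F + t·(J−F) with t = 71/78, so FA:AJ = 71/78:7/78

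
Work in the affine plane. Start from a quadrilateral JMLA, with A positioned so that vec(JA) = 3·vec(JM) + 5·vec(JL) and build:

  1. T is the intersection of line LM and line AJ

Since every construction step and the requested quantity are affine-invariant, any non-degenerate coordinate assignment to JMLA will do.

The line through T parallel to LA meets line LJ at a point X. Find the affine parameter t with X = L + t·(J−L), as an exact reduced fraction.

Set J = (0, 0), M = (1, 0), L = (0, 1), A = (3, 5); any affine frame gives the same invariant.
1. T is the intersection of line LM and line AJ ⇒ T = (3/8, 5/8)
through T parallel to LA: direction (3, 4); meets LJ at X = (0, 1/8)
X = L + t·(J−L) with t = 7/8

t = 7/8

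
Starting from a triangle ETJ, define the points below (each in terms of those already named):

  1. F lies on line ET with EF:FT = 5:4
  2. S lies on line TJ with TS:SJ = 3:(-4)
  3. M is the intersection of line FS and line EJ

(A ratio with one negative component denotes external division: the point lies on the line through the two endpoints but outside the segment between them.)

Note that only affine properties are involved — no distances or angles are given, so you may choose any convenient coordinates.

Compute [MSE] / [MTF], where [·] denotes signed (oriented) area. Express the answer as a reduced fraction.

Set E = (0, 0), T = (1, 0), J = (0, 1); any affine frame gives the same invariant.
1. F lies on line ET with EF:FT = 5:4 ⇒ F = (5/9, 0)
2. S lies on line TJ with TS:SJ = 3:(-4) ⇒ S = (4, -3)
3. M is the intersection of line FS and line EJ ⇒ M = (0, 15/31)
2·[MSE] = -60/31, 2·[MTF] = -20/93
[MSE]:[MTF] = -60/31:-20/93 = 9

[MSE]:[MTF] = 9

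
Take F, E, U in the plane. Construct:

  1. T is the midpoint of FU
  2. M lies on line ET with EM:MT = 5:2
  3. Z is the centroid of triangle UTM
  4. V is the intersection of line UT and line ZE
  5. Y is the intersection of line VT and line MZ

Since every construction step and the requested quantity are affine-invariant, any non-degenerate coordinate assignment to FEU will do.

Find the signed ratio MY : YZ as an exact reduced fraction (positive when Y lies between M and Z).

MY:YZ = -3

Work in coordinates with F = (0, 0), E = (1, 0), U = (0, 1).
1. T is the midpoint of FU ⇒ T = (0, 1/2)
2. M lies on line ET with EM:MT = 5:2 ⇒ M = (2/7, 5/14)
3. Z is the centroid of triangle UTM ⇒ Z = (2/21, 13/21)
4. V is the intersection of line UT and line ZE ⇒ V = (0, 13/19)
5. Y is the intersection of line VT and line MZ ⇒ Y = (0, 3/4)
Y = M + t·(Z−M) with t = 3/2, so MY:YZ = t:(1−t) = 3/2:-1/2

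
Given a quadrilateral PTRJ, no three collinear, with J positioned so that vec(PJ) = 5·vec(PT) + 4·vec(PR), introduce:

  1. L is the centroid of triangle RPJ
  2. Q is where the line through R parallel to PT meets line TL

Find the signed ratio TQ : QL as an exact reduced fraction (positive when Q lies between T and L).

TQ:QL = 3/2

Work in coordinates with P = (0, 0), T = (1, 0), R = (0, 1), J = (5, 4).
1. L is the centroid of triangle RPJ ⇒ L = (5/3, 5/3)
2. Q is where the line through R parallel to PT meets line TL ⇒ Q = (7/5, 1)
Q = T + t·(L−T) with t = 3/5, so TQ:QL = t:(1−t) = 3/5:2/5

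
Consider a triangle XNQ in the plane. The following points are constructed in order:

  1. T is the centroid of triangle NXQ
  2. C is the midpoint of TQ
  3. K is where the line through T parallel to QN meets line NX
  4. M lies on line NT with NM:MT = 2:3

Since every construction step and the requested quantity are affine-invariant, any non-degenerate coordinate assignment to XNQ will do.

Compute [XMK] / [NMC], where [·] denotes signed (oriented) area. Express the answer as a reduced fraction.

[XMK]:[NMC] = 4/3

Work in coordinates with X = (0, 0), N = (1, 0), Q = (0, 1).
1. T is the centroid of triangle NXQ ⇒ T = (1/3, 1/3)
2. C is the midpoint of TQ ⇒ C = (1/6, 2/3)
3. K is where the line through T parallel to QN meets line NX ⇒ K = (2/3, 0)
4. M lies on line NT with NM:MT = 2:3 ⇒ M = (11/15, 2/15)
2·[XMK] = -4/45, 2·[NMC] = -1/15
[XMK]:[NMC] = -4/45:-1/15 = 4/3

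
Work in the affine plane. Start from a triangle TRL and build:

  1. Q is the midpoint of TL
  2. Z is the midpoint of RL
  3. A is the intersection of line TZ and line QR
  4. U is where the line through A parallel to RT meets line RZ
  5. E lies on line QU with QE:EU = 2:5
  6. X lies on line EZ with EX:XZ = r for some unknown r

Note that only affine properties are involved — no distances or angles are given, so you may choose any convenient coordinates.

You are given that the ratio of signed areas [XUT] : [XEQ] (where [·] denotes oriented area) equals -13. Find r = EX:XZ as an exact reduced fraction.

r = -1/2

Set T = (0, 0), R = (1, 0), L = (0, 1); any affine frame gives the same invariant.
1. Q is the midpoint of TL ⇒ Q = (0, 1/2)
2. Z is the midpoint of RL ⇒ Z = (1/2, 1/2)
3. A is the intersection of line TZ and line QR ⇒ A = (1/3, 1/3)
4. U is where the line through A parallel to RT meets line RZ ⇒ U = (2/3, 1/3)
5. E lies on line QU with QE:EU = 2:5 ⇒ E = (4/21, 19/42)
6. With EX:XZ = r, write λ = r/(r+1) so X = E + λ·(Z−E); X is affine-linear in λ
Every point depending on X is an affine combination of X and λ-independent points, so each such coordinate is linear in λ; the λ² term in each signed area is a multiple of (Z−E)×(Z−E) = 0, so 2·[XUT] and 2·[XEQ] are each linear in λ. Evaluating at λ=0 and λ=1:
  2·[XUT] = 1/14·λ − 5/21,   2·[XEQ] = -1/42·λ
So [XUT]:[XEQ] = (1/14·λ − 5/21) / (-1/42·λ). Setting this equal to -13:
  1/14·λ − 5/21 = -13·(-1/42·λ)  ⇒  λ = -1
Then r = λ/(1−λ) = (-1)/(2) = -1/2. Check: with r = -1/2, X = (-5/42, 17/42) and [XUT]:[XEQ] = -13 as required.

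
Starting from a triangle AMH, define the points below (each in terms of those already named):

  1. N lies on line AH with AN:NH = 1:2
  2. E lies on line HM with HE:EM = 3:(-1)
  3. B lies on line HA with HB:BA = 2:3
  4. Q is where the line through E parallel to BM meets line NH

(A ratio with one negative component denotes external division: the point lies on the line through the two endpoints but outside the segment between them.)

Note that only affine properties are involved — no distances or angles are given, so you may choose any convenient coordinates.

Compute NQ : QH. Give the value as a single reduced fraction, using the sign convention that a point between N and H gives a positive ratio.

Set A = (0, 0), M = (1, 0), H = (0, 1); any affine frame gives the same invariant.
1. N lies on line AH with AN:NH = 1:2 ⇒ N = (0, 1/3)
2. E lies on line HM with HE:EM = 3:(-1) ⇒ E = (3/2, -1/2)
3. B lies on line HA with HB:BA = 2:3 ⇒ B = (0, 3/5)
4. Q is where the line through E parallel to BM meets line NH ⇒ Q = (0, 2/5)
Q = N + t·(H−N) with t = 1/10, so NQ:QH = t:(1−t) = 1/10:9/10

NQ:QH = 1/9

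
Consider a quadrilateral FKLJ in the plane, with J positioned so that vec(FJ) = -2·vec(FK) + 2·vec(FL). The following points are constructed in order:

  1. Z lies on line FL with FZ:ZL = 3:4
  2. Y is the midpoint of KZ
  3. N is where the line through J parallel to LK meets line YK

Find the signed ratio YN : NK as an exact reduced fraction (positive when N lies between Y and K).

Assign F = (0, 0), K = (1, 0), L = (0, 1), J = (-2, 2) — the answer is frame-independent, so this choice is without loss of generality.
1. Z lies on line FL with FZ:ZL = 3:4 ⇒ Z = (0, 3/7)
2. Y is the midpoint of KZ ⇒ Y = (1/2, 3/14)
3. N is where the line through J parallel to LK meets line YK ⇒ N = (-3/4, 3/4)
N = Y + t·(K−Y) with t = -5/2, so YN:NK = t:(1−t) = -5/2:7/2

YN:NK = -5/7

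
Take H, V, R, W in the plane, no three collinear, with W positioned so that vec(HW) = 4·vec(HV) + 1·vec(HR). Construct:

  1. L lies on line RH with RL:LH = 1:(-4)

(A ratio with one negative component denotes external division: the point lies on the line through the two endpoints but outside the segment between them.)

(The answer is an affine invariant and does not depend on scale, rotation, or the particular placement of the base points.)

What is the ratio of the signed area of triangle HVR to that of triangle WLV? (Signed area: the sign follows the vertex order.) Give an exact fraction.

Assign H = (0, 0), V = (1, 0), R = (0, 1), W = (4, 1) — the answer is frame-independent, so this choice is without loss of generality.
1. L lies on line RH with RL:LH = 1:(-4) ⇒ L = (0, 4/3)
2·[HVR] = 1, 2·[WLV] = 5
[HVR]:[WLV] = 1:5 = 1/5

[HVR]:[WLV] = 1/5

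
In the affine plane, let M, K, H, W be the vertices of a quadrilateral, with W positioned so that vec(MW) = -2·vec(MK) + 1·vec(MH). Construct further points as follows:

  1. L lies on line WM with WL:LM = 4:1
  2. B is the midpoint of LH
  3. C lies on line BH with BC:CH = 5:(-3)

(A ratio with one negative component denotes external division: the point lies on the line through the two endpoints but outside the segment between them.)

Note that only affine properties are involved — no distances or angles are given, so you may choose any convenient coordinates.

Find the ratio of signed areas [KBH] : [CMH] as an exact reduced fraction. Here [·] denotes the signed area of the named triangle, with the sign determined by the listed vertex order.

[KBH]:[CMH] = 2

Work in coordinates with M = (0, 0), K = (1, 0), H = (0, 1), W = (-2, 1).
1. L lies on line WM with WL:LM = 4:1 ⇒ L = (-2/5, 1/5)
2. B is the midpoint of LH ⇒ B = (-1/5, 3/5)
3. C lies on line BH with BC:CH = 5:(-3) ⇒ C = (3/10, 8/5)
2·[KBH] = -3/5, 2·[CMH] = -3/10
[KBH]:[CMH] = -3/5:-3/10 = 2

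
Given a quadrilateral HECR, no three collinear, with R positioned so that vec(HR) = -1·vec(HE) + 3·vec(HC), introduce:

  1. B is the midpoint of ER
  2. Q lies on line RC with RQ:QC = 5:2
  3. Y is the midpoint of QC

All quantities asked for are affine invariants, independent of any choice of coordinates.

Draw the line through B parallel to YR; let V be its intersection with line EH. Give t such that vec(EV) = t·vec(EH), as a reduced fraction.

Choose coordinates H = (0, 0), E = (1, 0), C = (0, 1), R = (-1, 3).
1. B is the midpoint of ER ⇒ B = (0, 3/2)
2. Q lies on line RC with RQ:QC = 5:2 ⇒ Q = (-2/7, 11/7)
3. Y is the midpoint of QC ⇒ Y = (-1/7, 9/7)
through B parallel to YR: direction (-6/7, 12/7); meets EH at V = (3/4, 0)
V = E + t·(H−E) with t = 1/4

t = 1/4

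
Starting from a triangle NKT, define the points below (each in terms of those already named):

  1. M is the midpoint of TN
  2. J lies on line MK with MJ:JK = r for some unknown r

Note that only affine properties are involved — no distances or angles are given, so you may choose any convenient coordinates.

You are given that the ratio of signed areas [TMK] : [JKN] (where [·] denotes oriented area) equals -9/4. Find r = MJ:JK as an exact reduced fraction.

Set N = (0, 0), K = (1, 0), T = (0, 1); any affine frame gives the same invariant.
1. M is the midpoint of TN ⇒ M = (0, 1/2)
2. With MJ:JK = r, write λ = r/(r+1) so J = M + λ·(K−M); J is affine-linear in λ
Every point depending on J is an affine combination of J and λ-independent points, so each such coordinate is linear in λ; the λ² term in each signed area is a multiple of (K−M)×(K−M) = 0, so 2·[TMK] and 2·[JKN] are each linear in λ. Evaluating at λ=0 and λ=1:
  2·[TMK] = 1/2,   2·[JKN] = 1/2·λ − 1/2
So [TMK]:[JKN] = (1/2) / (1/2·λ − 1/2). Setting this equal to -9/4:
  1/2 = -9/4·(1/2·λ − 1/2)  ⇒  λ = 5/9
Then r = λ/(1−λ) = (5/9)/(4/9) = 5/4. Check: with r = 5/4, J = (5/9, 2/9) and [TMK]:[JKN] = -9/4 as required.

r = 5/4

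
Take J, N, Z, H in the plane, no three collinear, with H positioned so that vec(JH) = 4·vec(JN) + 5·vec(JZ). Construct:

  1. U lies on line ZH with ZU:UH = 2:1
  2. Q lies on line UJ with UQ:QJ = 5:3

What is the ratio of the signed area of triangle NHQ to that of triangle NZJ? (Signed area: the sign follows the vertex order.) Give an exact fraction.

Choose coordinates J = (0, 0), N = (1, 0), Z = (0, 1), H = (4, 5).
1. U lies on line ZH with ZU:UH = 2:1 ⇒ U = (8/3, 11/3)
2. Q lies on line UJ with UQ:QJ = 5:3 ⇒ Q = (1, 11/8)
2·[NHQ] = 33/8, 2·[NZJ] = 1
[NHQ]:[NZJ] = 33/8:1 = 33/8

[NHQ]:[NZJ] = 33/8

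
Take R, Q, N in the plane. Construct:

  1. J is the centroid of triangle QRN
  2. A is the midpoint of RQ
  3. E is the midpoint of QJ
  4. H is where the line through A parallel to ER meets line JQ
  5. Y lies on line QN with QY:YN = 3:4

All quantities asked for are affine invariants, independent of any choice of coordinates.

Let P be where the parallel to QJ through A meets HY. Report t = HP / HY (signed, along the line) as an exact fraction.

Work in coordinates with R = (0, 0), Q = (1, 0), N = (0, 1).
1. J is the centroid of triangle QRN ⇒ J = (1/3, 1/3)
2. A is the midpoint of RQ ⇒ A = (1/2, 0)
3. E is the midpoint of QJ ⇒ E = (2/3, 1/6)
4. H is where the line through A parallel to ER meets line JQ ⇒ H = (5/6, 1/12)
5. Y lies on line QN with QY:YN = 3:4 ⇒ Y = (4/7, 3/7)
through A parallel to QJ: direction (-2/3, 1/3); meets HY at P = (41/36, -23/72)
P = H + t·(Y−H) with t = -7/6

t = -7/6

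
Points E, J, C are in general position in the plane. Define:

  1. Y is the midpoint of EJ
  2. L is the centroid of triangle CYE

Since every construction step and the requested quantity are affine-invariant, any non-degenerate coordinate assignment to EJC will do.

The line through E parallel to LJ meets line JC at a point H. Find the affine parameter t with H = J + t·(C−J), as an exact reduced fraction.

Choose coordinates E = (0, 0), J = (1, 0), C = (0, 1).
1. Y is the midpoint of EJ ⇒ Y = (1/2, 0)
2. L is the centroid of triangle CYE ⇒ L = (1/6, 1/3)
through E parallel to LJ: direction (5/6, -1/3); meets JC at H = (5/3, -2/3)
H = J + t·(C−J) with t = -2/3

t = -2/3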